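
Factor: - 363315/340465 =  - 3^1*53^1*149^(  -  1) = - 159/149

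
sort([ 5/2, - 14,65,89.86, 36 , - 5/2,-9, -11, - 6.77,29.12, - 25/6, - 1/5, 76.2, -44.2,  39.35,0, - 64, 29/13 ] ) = [ - 64, -44.2, -14,-11, - 9, - 6.77,  -  25/6,-5/2, - 1/5,0,29/13,5/2,29.12,36,  39.35,65, 76.2,89.86]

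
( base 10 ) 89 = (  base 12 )75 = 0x59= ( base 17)54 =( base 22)41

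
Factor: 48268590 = 2^1*3^1 * 5^1*947^1 * 1699^1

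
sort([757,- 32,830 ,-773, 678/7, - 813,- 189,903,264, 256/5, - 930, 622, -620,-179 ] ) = [-930, - 813,-773,- 620,-189,  -  179, - 32,256/5,678/7, 264,622, 757, 830,903]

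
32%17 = 15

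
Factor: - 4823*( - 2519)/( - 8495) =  - 12149137/8495 = - 5^( - 1 )*7^1 * 11^1*13^1*53^1*229^1*1699^(  -  1)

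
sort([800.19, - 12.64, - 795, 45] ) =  [ - 795, - 12.64, 45,  800.19]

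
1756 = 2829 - 1073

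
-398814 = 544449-943263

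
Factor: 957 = 3^1*11^1*29^1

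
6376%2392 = 1592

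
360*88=31680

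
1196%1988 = 1196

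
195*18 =3510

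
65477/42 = 1558 + 41/42= 1558.98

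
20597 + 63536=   84133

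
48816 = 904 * 54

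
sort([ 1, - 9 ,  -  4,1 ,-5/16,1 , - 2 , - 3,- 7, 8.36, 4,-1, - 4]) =[ - 9,  -  7 ,- 4, - 4,- 3 ,  -  2, - 1, - 5/16,  1 , 1 , 1,4, 8.36]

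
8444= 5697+2747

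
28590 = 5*5718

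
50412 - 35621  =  14791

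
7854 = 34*231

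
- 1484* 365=-541660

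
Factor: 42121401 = 3^1*7^1*977^1*2053^1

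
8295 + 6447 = 14742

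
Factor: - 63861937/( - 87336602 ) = 2^( - 1 )* 61^1*1046917^1*43668301^( - 1)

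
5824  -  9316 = -3492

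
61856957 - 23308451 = 38548506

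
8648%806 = 588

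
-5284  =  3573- 8857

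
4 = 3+1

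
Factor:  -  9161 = - 9161^1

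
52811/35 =52811/35=1508.89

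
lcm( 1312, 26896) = 53792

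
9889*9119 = 90177791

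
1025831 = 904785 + 121046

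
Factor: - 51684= - 2^2 *3^1*59^1*73^1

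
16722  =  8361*2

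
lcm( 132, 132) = 132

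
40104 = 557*72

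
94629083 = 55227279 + 39401804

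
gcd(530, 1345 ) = 5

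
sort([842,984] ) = [ 842, 984] 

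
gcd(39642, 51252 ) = 6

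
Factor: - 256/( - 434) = 128/217 = 2^7*7^( - 1 )*31^( - 1)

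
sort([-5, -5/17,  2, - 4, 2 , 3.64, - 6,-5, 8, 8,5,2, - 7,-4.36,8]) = [ - 7 , - 6 ,  -  5,-5, - 4.36, - 4, - 5/17, 2, 2,2,3.64 , 5,  8,8,8]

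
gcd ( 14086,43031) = 1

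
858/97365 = 286/32455=0.01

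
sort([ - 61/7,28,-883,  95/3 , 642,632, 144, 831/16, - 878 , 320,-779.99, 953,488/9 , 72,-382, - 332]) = [ - 883, - 878,-779.99, - 382, - 332, - 61/7,28, 95/3 , 831/16,  488/9, 72,  144,320,632,  642, 953]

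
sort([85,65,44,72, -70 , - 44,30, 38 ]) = [ -70, -44, 30, 38, 44,65,72,  85] 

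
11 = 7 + 4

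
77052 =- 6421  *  (  -  12) 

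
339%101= 36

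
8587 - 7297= 1290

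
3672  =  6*612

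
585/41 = 585/41 = 14.27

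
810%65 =30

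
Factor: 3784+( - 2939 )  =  5^1*13^2 = 845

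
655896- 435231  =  220665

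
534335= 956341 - 422006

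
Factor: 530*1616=2^5 * 5^1*53^1*101^1 = 856480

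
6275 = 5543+732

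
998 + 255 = 1253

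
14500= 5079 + 9421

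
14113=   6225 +7888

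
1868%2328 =1868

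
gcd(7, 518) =7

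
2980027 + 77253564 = 80233591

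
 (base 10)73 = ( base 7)133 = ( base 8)111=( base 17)45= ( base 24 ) 31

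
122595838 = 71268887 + 51326951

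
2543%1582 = 961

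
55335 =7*7905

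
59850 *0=0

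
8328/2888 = 2 + 319/361 = 2.88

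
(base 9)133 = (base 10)111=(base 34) 39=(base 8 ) 157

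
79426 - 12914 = 66512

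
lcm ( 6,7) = 42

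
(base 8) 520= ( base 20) GG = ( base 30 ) b6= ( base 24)E0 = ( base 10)336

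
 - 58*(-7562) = 438596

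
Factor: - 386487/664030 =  - 2^( - 1)*3^2*5^( - 1)*42943^1*66403^( - 1)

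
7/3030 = 7/3030 = 0.00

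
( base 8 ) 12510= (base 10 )5448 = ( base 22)b5e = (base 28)6qg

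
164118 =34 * 4827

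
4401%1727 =947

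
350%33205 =350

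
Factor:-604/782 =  - 2^1*17^(-1)*23^ (  -  1)*151^1 = - 302/391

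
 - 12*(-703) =8436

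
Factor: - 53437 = - 53437^1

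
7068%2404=2260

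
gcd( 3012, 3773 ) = 1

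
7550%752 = 30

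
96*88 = 8448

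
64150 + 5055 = 69205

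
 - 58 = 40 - 98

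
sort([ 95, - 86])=[ - 86,95 ] 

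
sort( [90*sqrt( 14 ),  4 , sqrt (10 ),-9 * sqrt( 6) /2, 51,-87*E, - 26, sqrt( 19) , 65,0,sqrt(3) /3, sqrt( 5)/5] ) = [-87*E, -26, - 9 * sqrt(6 )/2,0,sqrt(5)/5,sqrt(3)/3, sqrt(10), 4 , sqrt( 19 ),51 , 65 , 90 * sqrt( 14 ) ]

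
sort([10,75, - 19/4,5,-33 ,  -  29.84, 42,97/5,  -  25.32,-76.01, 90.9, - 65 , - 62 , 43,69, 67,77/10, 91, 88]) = [ - 76.01, - 65 , - 62, - 33, - 29.84 ,  -  25.32, - 19/4,5,77/10,10 , 97/5, 42,43,67,69,75, 88,90.9, 91] 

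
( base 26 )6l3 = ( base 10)4605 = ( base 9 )6276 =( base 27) 68f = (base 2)1000111111101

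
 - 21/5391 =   -  1 + 1790/1797= - 0.00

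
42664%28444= 14220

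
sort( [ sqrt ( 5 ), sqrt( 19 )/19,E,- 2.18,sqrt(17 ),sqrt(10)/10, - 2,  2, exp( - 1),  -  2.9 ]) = [ - 2.9,  -  2.18, - 2, sqrt(19 ) /19,sqrt( 10) /10,  exp(-1),2,sqrt(5),  E,sqrt(17 )] 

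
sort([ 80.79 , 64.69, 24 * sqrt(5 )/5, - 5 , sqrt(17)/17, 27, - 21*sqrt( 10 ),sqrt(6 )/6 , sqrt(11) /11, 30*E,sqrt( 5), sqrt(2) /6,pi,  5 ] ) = [-21*sqrt(10), - 5,  sqrt( 2 )/6 , sqrt( 17) /17,sqrt ( 11)/11, sqrt(6 ) /6,sqrt(5),  pi,  5 , 24*sqrt ( 5 ) /5, 27, 64.69,80.79, 30*E] 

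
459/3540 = 153/1180 = 0.13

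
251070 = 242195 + 8875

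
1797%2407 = 1797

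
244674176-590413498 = - 345739322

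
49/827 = 49/827 = 0.06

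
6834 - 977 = 5857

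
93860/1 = 93860 = 93860.00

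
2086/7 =298 = 298.00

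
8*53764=430112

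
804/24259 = 804/24259 = 0.03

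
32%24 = 8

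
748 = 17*44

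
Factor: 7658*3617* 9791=271200771926 = 2^1*7^1*547^1*3617^1*9791^1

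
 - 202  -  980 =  - 1182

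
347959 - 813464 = - 465505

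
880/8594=440/4297=   0.10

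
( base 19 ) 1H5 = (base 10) 689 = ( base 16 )2b1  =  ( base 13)410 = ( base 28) oh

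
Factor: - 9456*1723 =  -  2^4*3^1 * 197^1*1723^1 = -16292688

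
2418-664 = 1754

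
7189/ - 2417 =-7189/2417 = - 2.97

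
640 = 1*640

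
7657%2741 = 2175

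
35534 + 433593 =469127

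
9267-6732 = 2535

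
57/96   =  19/32= 0.59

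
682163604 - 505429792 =176733812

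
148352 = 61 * 2432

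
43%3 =1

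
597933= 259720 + 338213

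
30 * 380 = 11400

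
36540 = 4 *9135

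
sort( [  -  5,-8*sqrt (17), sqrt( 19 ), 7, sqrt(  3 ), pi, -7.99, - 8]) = [ - 8*sqrt (17), - 8,-7.99, - 5, sqrt ( 3), pi, sqrt (19), 7 ] 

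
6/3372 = 1/562 =0.00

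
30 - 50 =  - 20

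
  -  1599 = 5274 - 6873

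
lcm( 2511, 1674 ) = 5022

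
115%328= 115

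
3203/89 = 35+88/89= 35.99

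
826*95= 78470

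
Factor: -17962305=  - 3^1*5^1*41^1*29207^1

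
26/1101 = 26/1101   =  0.02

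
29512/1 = 29512 = 29512.00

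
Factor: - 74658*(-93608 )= 6988586064   =  2^4*3^1*23^1*541^1 * 11701^1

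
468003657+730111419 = 1198115076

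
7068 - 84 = 6984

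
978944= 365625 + 613319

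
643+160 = 803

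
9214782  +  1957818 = 11172600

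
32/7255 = 32/7255 = 0.00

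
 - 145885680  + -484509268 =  - 630394948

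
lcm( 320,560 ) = 2240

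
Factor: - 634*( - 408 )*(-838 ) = -2^5*3^1 * 17^1* 317^1 *419^1= - 216767136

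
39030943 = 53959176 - 14928233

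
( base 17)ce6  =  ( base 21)88g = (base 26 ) 5CK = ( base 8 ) 7200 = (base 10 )3712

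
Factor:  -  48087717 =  - 3^1*43^1 *372773^1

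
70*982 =68740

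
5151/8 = 5151/8 = 643.88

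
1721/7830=1721/7830 = 0.22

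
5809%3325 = 2484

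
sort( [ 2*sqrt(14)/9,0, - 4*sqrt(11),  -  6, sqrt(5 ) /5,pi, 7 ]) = [ - 4*sqrt(11 ), - 6, 0, sqrt( 5 ) /5,2*  sqrt(14 ) /9,pi,7]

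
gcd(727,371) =1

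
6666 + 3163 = 9829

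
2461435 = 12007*205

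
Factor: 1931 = 1931^1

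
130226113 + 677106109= 807332222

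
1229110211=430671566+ 798438645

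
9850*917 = 9032450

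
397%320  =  77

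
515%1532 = 515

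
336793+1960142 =2296935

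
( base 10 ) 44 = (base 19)26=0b101100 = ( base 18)28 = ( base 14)32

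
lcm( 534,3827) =22962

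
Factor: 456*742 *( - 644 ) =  - 2^6 * 3^1* 7^2*19^1*23^1 *53^1 = -  217898688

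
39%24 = 15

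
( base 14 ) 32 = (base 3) 1122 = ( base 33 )1B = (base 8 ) 54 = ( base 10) 44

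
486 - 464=22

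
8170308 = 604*13527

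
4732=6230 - 1498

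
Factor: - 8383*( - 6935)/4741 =58136105/4741=5^1*11^( - 1)*19^1*73^1 * 83^1*101^1*431^( - 1 )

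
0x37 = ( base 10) 55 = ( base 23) 29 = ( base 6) 131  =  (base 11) 50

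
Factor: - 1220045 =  - 5^1*244009^1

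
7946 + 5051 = 12997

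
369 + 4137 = 4506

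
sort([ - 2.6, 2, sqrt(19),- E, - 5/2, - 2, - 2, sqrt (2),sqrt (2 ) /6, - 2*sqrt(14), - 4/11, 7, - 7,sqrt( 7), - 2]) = [ - 2 * sqrt( 14 ),-7,-E,- 2.6,- 5/2, - 2, - 2,-2, - 4/11, sqrt( 2)/6, sqrt( 2), 2 , sqrt(7),sqrt( 19), 7]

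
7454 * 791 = 5896114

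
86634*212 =18366408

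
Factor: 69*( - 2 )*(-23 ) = 2^1*3^1 * 23^2 = 3174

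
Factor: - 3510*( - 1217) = 2^1*3^3*5^1*13^1*1217^1 = 4271670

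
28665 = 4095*7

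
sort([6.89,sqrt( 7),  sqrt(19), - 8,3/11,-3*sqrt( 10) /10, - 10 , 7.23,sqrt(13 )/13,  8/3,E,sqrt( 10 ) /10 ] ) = [  -  10, - 8,-3*sqrt( 10)/10,3/11,sqrt(13)/13,sqrt( 10 ) /10 , sqrt(7), 8/3,E,sqrt (19), 6.89,7.23] 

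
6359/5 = 1271 + 4/5 = 1271.80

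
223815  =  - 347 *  ( -645 ) 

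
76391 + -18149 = 58242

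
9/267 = 3/89 = 0.03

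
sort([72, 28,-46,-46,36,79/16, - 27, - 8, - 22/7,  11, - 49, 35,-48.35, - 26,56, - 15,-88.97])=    [ - 88.97 ,  -  49,-48.35,- 46 , - 46, - 27,-26,  -  15, - 8, - 22/7, 79/16, 11,28,35,  36,56,72 ] 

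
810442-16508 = 793934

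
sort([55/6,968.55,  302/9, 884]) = [55/6, 302/9, 884, 968.55]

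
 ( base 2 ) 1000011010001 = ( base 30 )4NF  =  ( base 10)4305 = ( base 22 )8JF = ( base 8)10321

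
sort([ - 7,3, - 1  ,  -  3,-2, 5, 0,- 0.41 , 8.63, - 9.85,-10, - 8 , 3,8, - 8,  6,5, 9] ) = [ - 10 , - 9.85, - 8, - 8,- 7, - 3, - 2,-1, - 0.41,  0,  3 , 3 , 5,5 , 6 , 8, 8.63,9 ]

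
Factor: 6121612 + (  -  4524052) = 1597560 = 2^3*3^1*5^1 * 13313^1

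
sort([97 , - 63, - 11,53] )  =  [ - 63, - 11,53,97]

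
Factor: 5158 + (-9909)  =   - 4751 = - 4751^1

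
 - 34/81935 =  - 34/81935 = - 0.00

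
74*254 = 18796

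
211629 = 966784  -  755155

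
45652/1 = 45652 = 45652.00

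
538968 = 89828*6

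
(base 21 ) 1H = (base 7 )53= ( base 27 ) 1B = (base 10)38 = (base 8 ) 46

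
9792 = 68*144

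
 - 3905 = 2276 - 6181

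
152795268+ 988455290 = 1141250558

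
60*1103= 66180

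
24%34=24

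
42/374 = 21/187  =  0.11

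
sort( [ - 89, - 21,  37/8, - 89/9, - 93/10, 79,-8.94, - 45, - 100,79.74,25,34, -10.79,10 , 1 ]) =[ - 100, - 89, - 45, - 21, - 10.79, - 89/9, - 93/10, - 8.94,1 , 37/8,10,25 , 34, 79,79.74]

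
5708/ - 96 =- 60 + 13/24 = - 59.46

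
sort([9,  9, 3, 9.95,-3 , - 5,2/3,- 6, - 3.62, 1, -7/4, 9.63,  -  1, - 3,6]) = [-6, - 5, - 3.62,-3, - 3, - 7/4, - 1, 2/3, 1, 3, 6 , 9, 9, 9.63, 9.95]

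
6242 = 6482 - 240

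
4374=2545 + 1829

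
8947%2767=646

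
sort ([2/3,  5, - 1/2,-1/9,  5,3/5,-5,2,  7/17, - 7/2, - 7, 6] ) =[-7,-5 , - 7/2,-1/2,-1/9,7/17 , 3/5,2/3,2,5, 5, 6 ]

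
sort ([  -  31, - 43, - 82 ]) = [ - 82, - 43,-31 ]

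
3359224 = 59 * 56936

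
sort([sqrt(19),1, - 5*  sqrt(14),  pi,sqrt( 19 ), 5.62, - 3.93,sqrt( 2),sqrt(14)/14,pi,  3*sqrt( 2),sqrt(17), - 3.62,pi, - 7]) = [ - 5* sqrt( 14 ), - 7,-3.93, -3.62,  sqrt( 14)/14,1, sqrt(2),pi, pi,pi,sqrt(17),3*sqrt( 2), sqrt( 19),sqrt( 19),5.62] 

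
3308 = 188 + 3120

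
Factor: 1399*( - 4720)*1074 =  - 7091922720 = - 2^5*3^1*5^1*59^1*179^1*1399^1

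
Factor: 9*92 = 2^2*3^2*23^1 = 828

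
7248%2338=234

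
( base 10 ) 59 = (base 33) 1Q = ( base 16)3B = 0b111011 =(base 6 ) 135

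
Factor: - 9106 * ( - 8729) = 2^1*7^1 * 29^2*43^1*157^1 =79486274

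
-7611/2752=- 3 + 15/64=-2.77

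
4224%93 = 39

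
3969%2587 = 1382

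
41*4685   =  192085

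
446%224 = 222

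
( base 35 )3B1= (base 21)948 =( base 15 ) 130b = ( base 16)fdd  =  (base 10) 4061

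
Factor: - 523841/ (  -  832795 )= 5^( - 1 )*193^( -1)*607^1= 607/965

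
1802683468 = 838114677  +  964568791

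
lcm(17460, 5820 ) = 17460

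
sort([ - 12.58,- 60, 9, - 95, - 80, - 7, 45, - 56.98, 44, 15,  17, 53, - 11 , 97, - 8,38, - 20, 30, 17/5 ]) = [ - 95, - 80, - 60, - 56.98, -20, - 12.58, - 11, - 8, - 7, 17/5,  9,15,17,30, 38 , 44, 45, 53, 97 ] 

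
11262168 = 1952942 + 9309226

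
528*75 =39600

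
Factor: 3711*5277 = 19582947=3^2*1237^1 * 1759^1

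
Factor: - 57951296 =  - 2^6*13^1 * 69653^1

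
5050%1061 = 806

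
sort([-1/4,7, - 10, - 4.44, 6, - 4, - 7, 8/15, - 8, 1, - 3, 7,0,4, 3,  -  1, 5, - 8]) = [ - 10, - 8, - 8, - 7,-4.44,-4 , - 3,  -  1  , - 1/4, 0,8/15, 1, 3,4, 5, 6, 7,7 ]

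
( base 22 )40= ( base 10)88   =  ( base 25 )3D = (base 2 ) 1011000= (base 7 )154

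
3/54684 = 1/18228 = 0.00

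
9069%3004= 57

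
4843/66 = 73+25/66 = 73.38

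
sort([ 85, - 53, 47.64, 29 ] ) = [ - 53,29,47.64,85]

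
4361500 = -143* (-30500) 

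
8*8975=71800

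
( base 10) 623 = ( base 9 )762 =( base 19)1df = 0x26f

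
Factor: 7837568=2^7 * 61231^1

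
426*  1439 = 613014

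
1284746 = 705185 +579561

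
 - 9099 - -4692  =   - 4407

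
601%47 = 37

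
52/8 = 13/2=6.50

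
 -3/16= - 1+ 13/16 = - 0.19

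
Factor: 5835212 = 2^2*373^1*3911^1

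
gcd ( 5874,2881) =1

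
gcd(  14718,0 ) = 14718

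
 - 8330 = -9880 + 1550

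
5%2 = 1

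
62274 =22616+39658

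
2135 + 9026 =11161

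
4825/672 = 7+121/672=7.18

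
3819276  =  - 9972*(- 383)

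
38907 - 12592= 26315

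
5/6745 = 1/1349 = 0.00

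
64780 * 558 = 36147240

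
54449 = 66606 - 12157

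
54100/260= 2705/13 = 208.08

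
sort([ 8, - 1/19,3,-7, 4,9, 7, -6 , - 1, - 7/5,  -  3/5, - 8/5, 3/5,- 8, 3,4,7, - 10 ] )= [-10, - 8, - 7, - 6 , - 8/5, - 7/5,-1, -3/5, - 1/19, 3/5, 3, 3, 4,  4,7, 7,8, 9 ] 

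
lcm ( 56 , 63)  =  504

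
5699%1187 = 951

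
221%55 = 1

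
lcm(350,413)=20650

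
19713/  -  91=-19713/91=-216.63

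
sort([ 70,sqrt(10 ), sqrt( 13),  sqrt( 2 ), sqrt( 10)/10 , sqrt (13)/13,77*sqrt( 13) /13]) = [ sqrt(13 )/13, sqrt( 10 )/10, sqrt(2 ), sqrt( 10 ), sqrt( 13 ),77* sqrt(13 )/13,  70 ] 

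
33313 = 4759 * 7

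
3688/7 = 3688/7  =  526.86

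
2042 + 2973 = 5015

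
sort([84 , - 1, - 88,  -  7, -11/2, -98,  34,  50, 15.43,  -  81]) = [-98, - 88, - 81, - 7, - 11/2, - 1,15.43,  34, 50, 84 ] 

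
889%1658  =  889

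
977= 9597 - 8620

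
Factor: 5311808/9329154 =2655904/4664577 =2^5*3^ ( - 1 )*211^( - 1) * 7369^( - 1 )*82997^1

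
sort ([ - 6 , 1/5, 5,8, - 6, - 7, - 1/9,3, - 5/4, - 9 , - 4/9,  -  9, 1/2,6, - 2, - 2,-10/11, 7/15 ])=[ -9, - 9,-7, - 6, - 6,- 2, - 2 , - 5/4, - 10/11,-4/9, - 1/9,1/5, 7/15,1/2,3, 5, 6, 8] 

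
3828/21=182 + 2/7  =  182.29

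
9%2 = 1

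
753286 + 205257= 958543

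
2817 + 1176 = 3993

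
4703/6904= 4703/6904 = 0.68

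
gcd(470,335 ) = 5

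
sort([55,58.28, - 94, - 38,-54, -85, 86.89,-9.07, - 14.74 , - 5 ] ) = [ - 94, - 85, - 54, - 38 , - 14.74, - 9.07, - 5, 55, 58.28, 86.89]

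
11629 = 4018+7611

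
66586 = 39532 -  - 27054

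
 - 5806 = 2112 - 7918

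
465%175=115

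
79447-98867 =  - 19420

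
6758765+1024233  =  7782998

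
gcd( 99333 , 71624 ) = 1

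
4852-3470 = 1382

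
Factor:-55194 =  - 2^1*3^1*9199^1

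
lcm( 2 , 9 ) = 18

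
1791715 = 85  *21079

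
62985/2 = 62985/2 = 31492.50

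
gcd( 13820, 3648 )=4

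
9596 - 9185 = 411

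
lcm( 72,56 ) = 504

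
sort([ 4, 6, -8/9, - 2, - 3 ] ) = [-3,  -  2, - 8/9,4, 6 ]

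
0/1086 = 0=0.00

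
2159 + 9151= 11310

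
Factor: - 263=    - 263^1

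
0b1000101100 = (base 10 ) 556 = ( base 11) 466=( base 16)22C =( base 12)3A4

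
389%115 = 44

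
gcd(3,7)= 1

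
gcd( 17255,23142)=203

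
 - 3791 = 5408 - 9199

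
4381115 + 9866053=14247168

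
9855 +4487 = 14342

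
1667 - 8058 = - 6391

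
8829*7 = 61803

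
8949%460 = 209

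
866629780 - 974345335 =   -  107715555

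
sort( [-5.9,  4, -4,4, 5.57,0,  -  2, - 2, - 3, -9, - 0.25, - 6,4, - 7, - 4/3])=[ - 9, - 7, - 6 , - 5.9, - 4  , - 3, - 2,-2 , - 4/3,  -  0.25,0, 4,4,4,5.57 ] 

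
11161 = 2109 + 9052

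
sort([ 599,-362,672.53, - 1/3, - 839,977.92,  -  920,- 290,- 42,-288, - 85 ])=[ - 920, - 839, - 362, - 290,-288,-85 , - 42, - 1/3, 599,672.53,977.92] 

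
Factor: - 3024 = - 2^4*3^3 * 7^1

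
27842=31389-3547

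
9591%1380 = 1311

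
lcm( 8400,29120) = 436800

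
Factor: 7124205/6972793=3^1 *5^1 * 11^1*43177^1*6972793^( - 1)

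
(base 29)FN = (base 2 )111001010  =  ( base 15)208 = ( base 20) 12I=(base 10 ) 458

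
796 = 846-50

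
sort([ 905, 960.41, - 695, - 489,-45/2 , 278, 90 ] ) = [ - 695, - 489, - 45/2,90,278, 905, 960.41]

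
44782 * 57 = 2552574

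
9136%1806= 106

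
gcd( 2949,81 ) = 3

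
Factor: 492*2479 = 1219668 = 2^2*3^1 * 37^1*41^1*67^1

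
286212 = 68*4209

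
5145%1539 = 528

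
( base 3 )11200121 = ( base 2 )110101011010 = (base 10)3418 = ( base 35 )2RN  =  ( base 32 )3AQ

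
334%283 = 51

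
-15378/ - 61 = 15378/61= 252.10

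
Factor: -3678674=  - 2^1*761^1*2417^1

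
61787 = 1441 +60346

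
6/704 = 3/352  =  0.01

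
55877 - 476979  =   - 421102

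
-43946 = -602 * 73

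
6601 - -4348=10949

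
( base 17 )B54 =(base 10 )3268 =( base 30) 3IS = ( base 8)6304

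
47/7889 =47/7889 = 0.01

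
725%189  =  158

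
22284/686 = 11142/343 = 32.48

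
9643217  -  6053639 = 3589578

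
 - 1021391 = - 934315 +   -  87076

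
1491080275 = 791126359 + 699953916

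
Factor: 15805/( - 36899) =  - 5^1*29^1*109^1*36899^( - 1 ) 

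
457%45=7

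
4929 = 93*53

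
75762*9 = 681858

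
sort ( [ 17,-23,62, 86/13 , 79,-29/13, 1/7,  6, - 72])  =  [-72,- 23, - 29/13 , 1/7, 6, 86/13,17,62, 79] 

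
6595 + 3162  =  9757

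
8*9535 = 76280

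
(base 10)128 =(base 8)200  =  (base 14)92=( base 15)88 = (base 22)5i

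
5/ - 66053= - 1+66048/66053 = - 0.00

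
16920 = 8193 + 8727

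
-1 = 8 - 9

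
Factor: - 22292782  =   - 2^1*31^1 * 359561^1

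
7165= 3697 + 3468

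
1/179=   1/179 = 0.01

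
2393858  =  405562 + 1988296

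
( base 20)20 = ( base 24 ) 1G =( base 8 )50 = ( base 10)40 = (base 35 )15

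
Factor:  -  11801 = -11801^1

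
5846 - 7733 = - 1887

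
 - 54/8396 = -27/4198 = -0.01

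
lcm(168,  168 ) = 168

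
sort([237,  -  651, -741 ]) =[-741, -651,237 ] 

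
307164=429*716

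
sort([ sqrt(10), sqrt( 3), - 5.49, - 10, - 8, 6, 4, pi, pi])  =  [ - 10, - 8,-5.49, sqrt(3 ) , pi,pi,sqrt (10 ),4,6 ] 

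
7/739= 7/739 = 0.01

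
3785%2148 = 1637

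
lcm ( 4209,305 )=21045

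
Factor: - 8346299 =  - 13^1*197^1* 3259^1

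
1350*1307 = 1764450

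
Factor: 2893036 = 2^2*723259^1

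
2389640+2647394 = 5037034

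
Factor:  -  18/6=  - 3^1 = - 3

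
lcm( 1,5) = 5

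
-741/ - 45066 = 247/15022 = 0.02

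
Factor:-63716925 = -3^1*5^2*277^1*3067^1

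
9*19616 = 176544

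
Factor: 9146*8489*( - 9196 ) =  - 713981063224 = - 2^3*11^2*13^1 * 17^1*19^1*269^1*653^1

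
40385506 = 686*58871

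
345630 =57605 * 6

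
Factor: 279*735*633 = 129806145= 3^4*5^1*7^2*31^1*211^1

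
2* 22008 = 44016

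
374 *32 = 11968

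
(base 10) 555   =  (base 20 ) 17F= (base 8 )1053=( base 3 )202120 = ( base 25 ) m5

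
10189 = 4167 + 6022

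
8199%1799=1003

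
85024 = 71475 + 13549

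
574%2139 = 574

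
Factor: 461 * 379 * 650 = 2^1*5^2* 13^1*379^1*461^1 = 113567350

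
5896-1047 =4849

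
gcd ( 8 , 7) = 1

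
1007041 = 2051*491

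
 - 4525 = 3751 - 8276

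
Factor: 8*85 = 2^3 * 5^1 * 17^1 = 680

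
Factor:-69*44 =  - 3036 = -  2^2*3^1 * 11^1  *  23^1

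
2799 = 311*9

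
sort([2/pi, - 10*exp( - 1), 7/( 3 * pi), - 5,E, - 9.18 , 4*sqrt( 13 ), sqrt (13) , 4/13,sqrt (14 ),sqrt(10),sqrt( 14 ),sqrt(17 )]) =[ - 9.18 , - 5,  -  10*exp( - 1), 4/13, 2/pi,7/( 3*pi ), E,  sqrt(10), sqrt (13 ),sqrt(14) , sqrt(14),sqrt( 17 ) , 4*sqrt(13)]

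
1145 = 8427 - 7282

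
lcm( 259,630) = 23310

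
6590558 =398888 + 6191670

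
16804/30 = 8402/15= 560.13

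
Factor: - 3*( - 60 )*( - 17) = - 2^2*3^2*5^1*17^1 = - 3060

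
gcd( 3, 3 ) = 3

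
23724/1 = 23724 = 23724.00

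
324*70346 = 22792104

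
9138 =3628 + 5510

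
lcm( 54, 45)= 270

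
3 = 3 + 0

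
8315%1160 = 195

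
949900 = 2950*322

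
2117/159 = 2117/159 = 13.31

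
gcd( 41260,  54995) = 5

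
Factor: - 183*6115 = -3^1*5^1*61^1*1223^1 = - 1119045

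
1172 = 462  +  710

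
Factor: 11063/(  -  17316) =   -  2^( - 2)*3^ ( - 2)*23^1= -  23/36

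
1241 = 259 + 982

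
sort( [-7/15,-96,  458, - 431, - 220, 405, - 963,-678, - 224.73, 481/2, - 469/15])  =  [ - 963, - 678, - 431,-224.73, - 220, - 96, - 469/15, - 7/15, 481/2,405, 458]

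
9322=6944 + 2378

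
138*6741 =930258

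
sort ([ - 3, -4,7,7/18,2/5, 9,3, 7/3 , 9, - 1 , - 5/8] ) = [-4 ,  -  3,-1 , -5/8 , 7/18,  2/5,7/3, 3,7, 9,  9 ]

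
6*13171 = 79026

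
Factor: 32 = 2^5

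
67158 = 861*78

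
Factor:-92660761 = - 17^1*5450633^1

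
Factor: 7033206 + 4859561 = 11892767 = 11892767^1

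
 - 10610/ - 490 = 1061/49 = 21.65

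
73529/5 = 73529/5=14705.80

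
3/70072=3/70072 = 0.00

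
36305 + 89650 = 125955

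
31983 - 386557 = -354574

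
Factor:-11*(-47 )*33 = 3^1*11^2*47^1= 17061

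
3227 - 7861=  - 4634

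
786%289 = 208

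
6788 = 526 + 6262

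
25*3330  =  83250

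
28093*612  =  17192916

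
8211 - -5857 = 14068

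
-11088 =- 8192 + -2896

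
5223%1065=963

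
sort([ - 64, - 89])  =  [ - 89,-64]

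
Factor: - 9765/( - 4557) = 3^1*5^1*7^(  -  1) = 15/7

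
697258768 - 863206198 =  -165947430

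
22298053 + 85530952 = 107829005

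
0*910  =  0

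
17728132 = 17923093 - 194961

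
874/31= 874/31=28.19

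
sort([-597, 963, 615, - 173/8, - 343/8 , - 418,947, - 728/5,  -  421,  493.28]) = [ - 597, - 421, - 418, - 728/5, - 343/8, - 173/8,  493.28, 615, 947, 963] 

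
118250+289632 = 407882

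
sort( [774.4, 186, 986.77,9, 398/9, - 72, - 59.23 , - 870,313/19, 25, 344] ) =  [ - 870,-72, -59.23, 9, 313/19, 25, 398/9, 186 , 344, 774.4, 986.77]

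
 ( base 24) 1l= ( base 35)1A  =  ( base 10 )45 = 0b101101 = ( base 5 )140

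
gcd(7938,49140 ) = 378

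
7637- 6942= 695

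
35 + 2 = 37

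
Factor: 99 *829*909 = 74602539 = 3^4*11^1*101^1*829^1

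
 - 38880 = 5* ( - 7776)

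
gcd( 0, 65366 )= 65366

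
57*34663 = 1975791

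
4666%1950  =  766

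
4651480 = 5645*824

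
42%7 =0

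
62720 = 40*1568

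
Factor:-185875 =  - 5^3*1487^1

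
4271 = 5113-842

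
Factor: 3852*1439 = 2^2*3^2 * 107^1*1439^1=5543028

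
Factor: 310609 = 13^1*23893^1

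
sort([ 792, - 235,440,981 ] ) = [ - 235,440,792,981 ] 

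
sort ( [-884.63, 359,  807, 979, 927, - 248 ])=[ - 884.63, - 248,359, 807,927,  979 ] 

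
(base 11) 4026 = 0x14E8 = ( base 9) 7306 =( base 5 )132402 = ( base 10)5352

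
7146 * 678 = 4844988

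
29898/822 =4983/137 = 36.37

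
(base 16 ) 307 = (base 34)MR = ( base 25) 160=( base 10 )775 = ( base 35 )m5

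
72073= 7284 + 64789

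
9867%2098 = 1475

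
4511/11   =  4511/11= 410.09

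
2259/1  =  2259 = 2259.00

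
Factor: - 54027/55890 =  - 2^( - 1) * 3^(  -  1)*5^( - 1 )*29^1 = - 29/30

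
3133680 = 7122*440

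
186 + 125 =311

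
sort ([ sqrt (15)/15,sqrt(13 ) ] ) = [ sqrt( 15)/15, sqrt(13)]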